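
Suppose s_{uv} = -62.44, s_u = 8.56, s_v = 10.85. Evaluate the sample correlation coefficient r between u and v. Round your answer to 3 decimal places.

r = Cov(u,v) / (s_u · s_v) = -62.44 / (8.56 × 10.85)
  = -62.44 / 92.8760 ≈ -0.672

-0.672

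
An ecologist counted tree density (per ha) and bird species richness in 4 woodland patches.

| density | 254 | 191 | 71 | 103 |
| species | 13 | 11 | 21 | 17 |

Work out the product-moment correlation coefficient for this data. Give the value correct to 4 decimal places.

n = 4, Σx = 619, Σy = 62, Σx² = 116647, Σy² = 1020, Σxy = 8645
nΣxy − ΣxΣy = 34580 − 38378 = -3798
nΣx² − (Σx)² = 466588 − 383161 = 83427; nΣy² − (Σy)² = 4080 − 3844 = 236
r = -3798 / √(83427 × 236) = -3798 / 4437.2032 ≈ -0.8559

-0.8559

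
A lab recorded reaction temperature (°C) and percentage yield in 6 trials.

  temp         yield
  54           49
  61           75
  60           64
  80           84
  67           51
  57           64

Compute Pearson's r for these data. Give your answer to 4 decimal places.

0.6355

n = 6, Σx = 379, Σy = 387, Σx² = 24375, Σy² = 25875, Σxy = 24846
nΣxy − ΣxΣy = 149076 − 146673 = 2403
nΣx² − (Σx)² = 146250 − 143641 = 2609; nΣy² − (Σy)² = 155250 − 149769 = 5481
r = 2403 / √(2609 × 5481) = 2403 / 3781.5247 ≈ 0.6355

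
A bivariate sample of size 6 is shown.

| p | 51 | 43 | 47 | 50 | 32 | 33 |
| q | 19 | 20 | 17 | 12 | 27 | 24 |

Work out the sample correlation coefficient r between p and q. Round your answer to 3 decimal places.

n = 6, Σp = 256, Σq = 119, Σp² = 11272, Σq² = 2499, Σpq = 4884
nΣpq − ΣpΣq = 29304 − 30464 = -1160
nΣp² − (Σp)² = 67632 − 65536 = 2096; nΣq² − (Σq)² = 14994 − 14161 = 833
r = -1160 / √(2096 × 833) = -1160 / 1321.3508 ≈ -0.878

-0.878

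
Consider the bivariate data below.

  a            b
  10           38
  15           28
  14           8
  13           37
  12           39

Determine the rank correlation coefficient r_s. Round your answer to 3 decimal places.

-0.800

Rank a: 1, 5, 4, 3, 2
Rank b: 4, 2, 1, 3, 5
d = rank(a) − rank(b): -3, 3, 3, 0, -3; Σd² = 36
ρ = 1 − 6Σd² / [n(n²−1)] = 1 − 6×36 / (5×24) = 1 − 216/120 ≈ -0.800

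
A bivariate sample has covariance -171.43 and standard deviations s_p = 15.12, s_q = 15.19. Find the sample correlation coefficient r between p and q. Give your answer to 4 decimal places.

r = Cov(p,q) / (s_p · s_q) = -171.43 / (15.12 × 15.19)
  = -171.43 / 229.6728 ≈ -0.7464

-0.7464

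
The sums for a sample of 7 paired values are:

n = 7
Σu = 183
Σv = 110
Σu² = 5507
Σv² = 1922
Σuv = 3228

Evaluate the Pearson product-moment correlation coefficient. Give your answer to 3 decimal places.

0.942

r = (nΣuv − ΣuΣv) / √[(nΣu² − (Σu)²)(nΣv² − (Σv)²)]
Numerator: 7×3228 − 183×110 = 2466
Denominator: √[(38549 − 33489)(13454 − 12100)] = √[5060 × 1354] = 2617.4873
r = 2466 / 2617.4873 ≈ 0.942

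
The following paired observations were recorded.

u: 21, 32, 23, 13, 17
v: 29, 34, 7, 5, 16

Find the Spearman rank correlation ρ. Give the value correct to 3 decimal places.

0.700

Rank u: 3, 5, 4, 1, 2
Rank v: 4, 5, 2, 1, 3
d = rank(u) − rank(v): -1, 0, 2, 0, -1; Σd² = 6
ρ = 1 − 6Σd² / [n(n²−1)] = 1 − 6×6 / (5×24) = 1 − 36/120 ≈ 0.700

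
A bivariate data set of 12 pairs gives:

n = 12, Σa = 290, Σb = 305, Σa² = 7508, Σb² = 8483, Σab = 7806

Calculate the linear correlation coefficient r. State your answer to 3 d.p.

0.720

r = (nΣab − ΣaΣb) / √[(nΣa² − (Σa)²)(nΣb² − (Σb)²)]
Numerator: 12×7806 − 290×305 = 5222
Denominator: √[(90096 − 84100)(101796 − 93025)] = √[5996 × 8771] = 7251.9595
r = 5222 / 7251.9595 ≈ 0.720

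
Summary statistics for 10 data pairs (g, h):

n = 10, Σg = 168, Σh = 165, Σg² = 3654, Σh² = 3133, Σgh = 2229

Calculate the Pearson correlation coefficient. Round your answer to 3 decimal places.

-0.929

r = (nΣgh − ΣgΣh) / √[(nΣg² − (Σg)²)(nΣh² − (Σh)²)]
Numerator: 10×2229 − 168×165 = -5430
Denominator: √[(36540 − 28224)(31330 − 27225)] = √[8316 × 4105] = 5842.7031
r = -5430 / 5842.7031 ≈ -0.929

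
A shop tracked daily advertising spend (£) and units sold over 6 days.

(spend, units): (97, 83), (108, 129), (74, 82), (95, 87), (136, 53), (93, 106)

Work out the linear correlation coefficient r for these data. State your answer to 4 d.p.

n = 6, Σx = 603, Σy = 540, Σx² = 62719, Σy² = 51868, Σxy = 53382
nΣxy − ΣxΣy = 320292 − 325620 = -5328
nΣx² − (Σx)² = 376314 − 363609 = 12705; nΣy² − (Σy)² = 311208 − 291600 = 19608
r = -5328 / √(12705 × 19608) = -5328 / 15783.5243 ≈ -0.3376

-0.3376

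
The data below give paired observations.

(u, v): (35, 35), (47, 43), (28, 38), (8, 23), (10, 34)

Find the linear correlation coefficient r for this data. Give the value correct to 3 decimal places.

n = 5, Σu = 128, Σv = 173, Σu² = 4382, Σv² = 6203, Σuv = 4834
nΣuv − ΣuΣv = 24170 − 22144 = 2026
nΣu² − (Σu)² = 21910 − 16384 = 5526; nΣv² − (Σv)² = 31015 − 29929 = 1086
r = 2026 / √(5526 × 1086) = 2026 / 2449.7420 ≈ 0.827

0.827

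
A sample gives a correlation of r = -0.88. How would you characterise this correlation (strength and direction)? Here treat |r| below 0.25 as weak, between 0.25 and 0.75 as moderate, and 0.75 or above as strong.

r = -0.88 < 0 so the relationship is negative.
|r| = 0.88, which falls in the strong range.

strong negative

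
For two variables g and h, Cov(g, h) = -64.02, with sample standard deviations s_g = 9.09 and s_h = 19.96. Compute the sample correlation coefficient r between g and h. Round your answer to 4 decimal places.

r = Cov(g,h) / (s_g · s_h) = -64.02 / (9.09 × 19.96)
  = -64.02 / 181.4364 ≈ -0.3529

-0.3529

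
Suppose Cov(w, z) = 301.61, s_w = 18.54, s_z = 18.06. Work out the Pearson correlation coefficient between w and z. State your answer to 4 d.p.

0.9008

r = Cov(w,z) / (s_w · s_z) = 301.61 / (18.54 × 18.06)
  = 301.61 / 334.8324 ≈ 0.9008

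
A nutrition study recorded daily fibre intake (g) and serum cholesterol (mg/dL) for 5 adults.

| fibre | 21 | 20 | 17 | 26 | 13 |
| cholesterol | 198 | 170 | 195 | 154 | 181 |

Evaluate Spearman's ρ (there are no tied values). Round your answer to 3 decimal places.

-0.300

Rank fibre: 4, 3, 2, 5, 1
Rank cholesterol: 5, 2, 4, 1, 3
d = rank(fibre) − rank(cholesterol): -1, 1, -2, 4, -2; Σd² = 26
ρ = 1 − 6Σd² / [n(n²−1)] = 1 − 6×26 / (5×24) = 1 − 156/120 ≈ -0.300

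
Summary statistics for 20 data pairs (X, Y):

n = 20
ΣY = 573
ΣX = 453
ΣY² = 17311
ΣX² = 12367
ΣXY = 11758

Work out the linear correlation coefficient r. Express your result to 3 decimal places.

r = (nΣXY − ΣXΣY) / √[(nΣX² − (ΣX)²)(nΣY² − (ΣY)²)]
Numerator: 20×11758 − 453×573 = -24409
Denominator: √[(247340 − 205209)(346220 − 328329)] = √[42131 × 17891] = 27454.7941
r = -24409 / 27454.7941 ≈ -0.889

-0.889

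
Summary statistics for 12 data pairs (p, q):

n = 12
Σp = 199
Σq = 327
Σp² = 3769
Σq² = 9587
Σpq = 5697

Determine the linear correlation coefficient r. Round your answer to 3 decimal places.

0.487

r = (nΣpq − ΣpΣq) / √[(nΣp² − (Σp)²)(nΣq² − (Σq)²)]
Numerator: 12×5697 − 199×327 = 3291
Denominator: √[(45228 − 39601)(115044 − 106929)] = √[5627 × 8115] = 6757.4481
r = 3291 / 6757.4481 ≈ 0.487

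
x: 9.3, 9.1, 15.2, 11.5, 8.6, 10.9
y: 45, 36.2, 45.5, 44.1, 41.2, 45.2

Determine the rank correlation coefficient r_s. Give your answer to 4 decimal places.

0.7714

Rank x: 3, 2, 6, 5, 1, 4
Rank y: 4, 1, 6, 3, 2, 5
d = rank(x) − rank(y): -1, 1, 0, 2, -1, -1; Σd² = 8
ρ = 1 − 6Σd² / [n(n²−1)] = 1 − 6×8 / (6×35) = 1 − 48/210 ≈ 0.7714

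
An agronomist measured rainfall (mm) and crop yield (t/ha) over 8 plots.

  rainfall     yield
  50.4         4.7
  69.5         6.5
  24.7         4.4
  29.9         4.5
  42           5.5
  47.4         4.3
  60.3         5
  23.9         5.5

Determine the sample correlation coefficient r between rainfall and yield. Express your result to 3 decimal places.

0.478

n = 8, Σx = 348.1, Σy = 40.4, Σx² = 17092.57, Σy² = 207.94, Σxy = 1799.63
nΣxy − ΣxΣy = 14397.04 − 14063.24 = 333.8
nΣx² − (Σx)² = 136740.56 − 121173.61 = 15566.95; nΣy² − (Σy)² = 1663.52 − 1632.16 = 31.36
r = 333.8 / √(15566.95 × 31.36) = 333.8 / 698.6985 ≈ 0.478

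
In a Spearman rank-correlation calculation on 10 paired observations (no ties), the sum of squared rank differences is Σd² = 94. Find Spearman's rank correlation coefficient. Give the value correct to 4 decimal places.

ρ = 1 − 6Σd² / [n(n²−1)] = 1 − 6×94 / (10×99)
  = 1 − 564/990 = 1 − 0.56970 ≈ 0.4303

0.4303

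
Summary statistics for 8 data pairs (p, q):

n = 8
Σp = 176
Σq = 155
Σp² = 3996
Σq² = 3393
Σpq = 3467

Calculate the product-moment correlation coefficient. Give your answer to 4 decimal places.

0.2592

r = (nΣpq − ΣpΣq) / √[(nΣp² − (Σp)²)(nΣq² − (Σq)²)]
Numerator: 8×3467 − 176×155 = 456
Denominator: √[(31968 − 30976)(27144 − 24025)] = √[992 × 3119] = 1758.9906
r = 456 / 1758.9906 ≈ 0.2592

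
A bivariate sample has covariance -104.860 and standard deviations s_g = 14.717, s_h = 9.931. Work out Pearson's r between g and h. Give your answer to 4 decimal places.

-0.7175

r = Cov(g,h) / (s_g · s_h) = -104.860 / (14.717 × 9.931)
  = -104.860 / 146.1545 ≈ -0.7175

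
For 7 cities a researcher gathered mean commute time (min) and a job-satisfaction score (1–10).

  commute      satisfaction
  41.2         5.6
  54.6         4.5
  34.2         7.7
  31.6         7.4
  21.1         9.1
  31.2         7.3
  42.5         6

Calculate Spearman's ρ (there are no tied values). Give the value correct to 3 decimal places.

Rank commute: 5, 7, 4, 3, 1, 2, 6
Rank satisfaction: 2, 1, 6, 5, 7, 4, 3
d = rank(commute) − rank(satisfaction): 3, 6, -2, -2, -6, -2, 3; Σd² = 102
ρ = 1 − 6Σd² / [n(n²−1)] = 1 − 6×102 / (7×48) = 1 − 612/336 ≈ -0.821

-0.821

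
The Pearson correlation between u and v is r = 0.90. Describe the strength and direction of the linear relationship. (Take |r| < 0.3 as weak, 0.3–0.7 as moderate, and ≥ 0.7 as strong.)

r = 0.90 > 0 so the relationship is positive.
|r| = 0.90, which falls in the strong range.

strong positive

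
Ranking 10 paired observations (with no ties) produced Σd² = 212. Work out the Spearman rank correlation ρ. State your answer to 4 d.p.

ρ = 1 − 6Σd² / [n(n²−1)] = 1 − 6×212 / (10×99)
  = 1 − 1272/990 = 1 − 1.28485 ≈ -0.2848

-0.2848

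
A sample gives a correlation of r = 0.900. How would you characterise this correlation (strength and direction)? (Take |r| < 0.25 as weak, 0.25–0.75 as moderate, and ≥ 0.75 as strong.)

strong positive

r = 0.900 > 0 so the relationship is positive.
|r| = 0.900, which falls in the strong range.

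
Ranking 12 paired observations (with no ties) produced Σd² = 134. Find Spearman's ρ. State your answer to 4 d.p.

0.5315

ρ = 1 − 6Σd² / [n(n²−1)] = 1 − 6×134 / (12×143)
  = 1 − 804/1716 = 1 − 0.46853 ≈ 0.5315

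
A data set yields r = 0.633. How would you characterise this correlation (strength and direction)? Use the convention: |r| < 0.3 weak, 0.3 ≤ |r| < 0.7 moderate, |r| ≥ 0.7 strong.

moderate positive

r = 0.633 > 0 so the relationship is positive.
|r| = 0.633, which falls in the moderate range.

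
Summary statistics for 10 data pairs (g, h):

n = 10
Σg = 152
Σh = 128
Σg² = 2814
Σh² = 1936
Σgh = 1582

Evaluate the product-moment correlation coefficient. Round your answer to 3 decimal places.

r = (nΣgh − ΣgΣh) / √[(nΣg² − (Σg)²)(nΣh² − (Σh)²)]
Numerator: 10×1582 − 152×128 = -3636
Denominator: √[(28140 − 23104)(19360 − 16384)] = √[5036 × 2976] = 3871.3223
r = -3636 / 3871.3223 ≈ -0.939

-0.939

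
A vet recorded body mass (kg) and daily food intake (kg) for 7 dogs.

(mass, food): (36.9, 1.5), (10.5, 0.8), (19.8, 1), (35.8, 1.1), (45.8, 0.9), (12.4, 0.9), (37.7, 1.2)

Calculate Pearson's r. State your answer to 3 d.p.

0.519

n = 7, Σx = 198.9, Σy = 7.4, Σx² = 6818.23, Σy² = 8.16, Σxy = 220.55
nΣxy − ΣxΣy = 1543.85 − 1471.86 = 71.99
nΣx² − (Σx)² = 47727.61 − 39561.21 = 8166.4; nΣy² − (Σy)² = 57.12 − 54.76 = 2.36
r = 71.99 / √(8166.4 × 2.36) = 71.99 / 138.8262 ≈ 0.519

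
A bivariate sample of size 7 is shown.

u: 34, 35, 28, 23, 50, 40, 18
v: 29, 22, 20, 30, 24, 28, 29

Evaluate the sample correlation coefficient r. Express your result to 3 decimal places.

n = 7, Σu = 228, Σv = 182, Σu² = 8118, Σv² = 4826, Σuv = 5848
nΣuv − ΣuΣv = 40936 − 41496 = -560
nΣu² − (Σu)² = 56826 − 51984 = 4842; nΣv² − (Σv)² = 33782 − 33124 = 658
r = -560 / √(4842 × 658) = -560 / 1784.9471 ≈ -0.314

-0.314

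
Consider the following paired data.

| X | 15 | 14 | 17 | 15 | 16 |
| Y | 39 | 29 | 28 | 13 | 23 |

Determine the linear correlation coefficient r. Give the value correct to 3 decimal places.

-0.065

n = 5, ΣX = 77, ΣY = 132, ΣX² = 1191, ΣY² = 3844, ΣXY = 2030
nΣXY − ΣXΣY = 10150 − 10164 = -14
nΣX² − (ΣX)² = 5955 − 5929 = 26; nΣY² − (ΣY)² = 19220 − 17424 = 1796
r = -14 / √(26 × 1796) = -14 / 216.0926 ≈ -0.065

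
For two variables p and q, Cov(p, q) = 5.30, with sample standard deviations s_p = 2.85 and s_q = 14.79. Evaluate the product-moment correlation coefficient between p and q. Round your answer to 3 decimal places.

r = Cov(p,q) / (s_p · s_q) = 5.30 / (2.85 × 14.79)
  = 5.30 / 42.1515 ≈ 0.126

0.126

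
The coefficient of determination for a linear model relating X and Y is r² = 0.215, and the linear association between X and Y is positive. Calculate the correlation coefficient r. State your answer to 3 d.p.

0.464

|r| = √0.215 = 0.464
The association is positive, so r = 0.464.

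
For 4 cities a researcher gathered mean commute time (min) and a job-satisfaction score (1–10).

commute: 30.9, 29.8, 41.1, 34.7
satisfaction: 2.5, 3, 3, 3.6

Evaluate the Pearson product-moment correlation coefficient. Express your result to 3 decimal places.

0.284

n = 4, Σx = 136.5, Σy = 12.1, Σx² = 4736.15, Σy² = 37.21, Σxy = 414.87
nΣxy − ΣxΣy = 1659.48 − 1651.65 = 7.83
nΣx² − (Σx)² = 18944.6 − 18632.25 = 312.35; nΣy² − (Σy)² = 148.84 − 146.41 = 2.43
r = 7.83 / √(312.35 × 2.43) = 7.83 / 27.5501 ≈ 0.284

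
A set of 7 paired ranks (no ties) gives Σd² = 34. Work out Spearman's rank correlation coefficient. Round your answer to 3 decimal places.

ρ = 1 − 6Σd² / [n(n²−1)] = 1 − 6×34 / (7×48)
  = 1 − 204/336 = 1 − 0.6071 ≈ 0.393

0.393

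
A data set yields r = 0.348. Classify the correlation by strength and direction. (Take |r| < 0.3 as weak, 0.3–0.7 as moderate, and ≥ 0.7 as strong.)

moderate positive

r = 0.348 > 0 so the relationship is positive.
|r| = 0.348, which falls in the moderate range.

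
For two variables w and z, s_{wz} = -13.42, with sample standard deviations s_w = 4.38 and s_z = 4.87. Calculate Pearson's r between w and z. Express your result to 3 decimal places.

r = Cov(w,z) / (s_w · s_z) = -13.42 / (4.38 × 4.87)
  = -13.42 / 21.3306 ≈ -0.629

-0.629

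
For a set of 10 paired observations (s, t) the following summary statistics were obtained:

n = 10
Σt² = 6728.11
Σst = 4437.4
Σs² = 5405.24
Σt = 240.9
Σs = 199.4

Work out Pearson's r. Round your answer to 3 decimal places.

-0.318

r = (nΣst − ΣsΣt) / √[(nΣs² − (Σs)²)(nΣt² − (Σt)²)]
Numerator: 10×4437.4 − 199.4×240.9 = -3661.46
Denominator: √[(54052.4 − 39760.36)(67281.1 − 58032.81)] = √[14292.04 × 9248.29] = 11496.8226
r = -3661.46 / 11496.8226 ≈ -0.318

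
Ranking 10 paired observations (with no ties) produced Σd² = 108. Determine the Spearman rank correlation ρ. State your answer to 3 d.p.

ρ = 1 − 6Σd² / [n(n²−1)] = 1 − 6×108 / (10×99)
  = 1 − 648/990 = 1 − 0.6545 ≈ 0.345

0.345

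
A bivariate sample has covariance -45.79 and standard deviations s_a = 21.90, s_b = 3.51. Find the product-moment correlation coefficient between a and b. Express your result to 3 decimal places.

-0.596

r = Cov(a,b) / (s_a · s_b) = -45.79 / (21.90 × 3.51)
  = -45.79 / 76.8690 ≈ -0.596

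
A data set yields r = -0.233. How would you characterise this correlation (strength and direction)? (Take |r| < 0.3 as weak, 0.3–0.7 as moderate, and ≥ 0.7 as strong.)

r = -0.233 < 0 so the relationship is negative.
|r| = 0.233, which falls in the weak range.

weak negative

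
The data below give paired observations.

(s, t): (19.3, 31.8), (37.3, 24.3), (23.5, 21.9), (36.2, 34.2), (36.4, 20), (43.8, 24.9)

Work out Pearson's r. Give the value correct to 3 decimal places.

n = 6, Σs = 196.5, Σt = 157.1, Σs² = 6869.87, Σt² = 4270.99, Σst = 5091.44
nΣst − ΣsΣt = 30548.64 − 30870.15 = -321.51
nΣs² − (Σs)² = 41219.22 − 38612.25 = 2606.97; nΣt² − (Σt)² = 25625.94 − 24680.41 = 945.53
r = -321.51 / √(2606.97 × 945.53) = -321.51 / 1570.0218 ≈ -0.205

-0.205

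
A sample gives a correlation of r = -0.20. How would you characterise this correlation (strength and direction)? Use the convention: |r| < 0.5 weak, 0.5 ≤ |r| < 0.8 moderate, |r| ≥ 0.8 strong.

weak negative

r = -0.20 < 0 so the relationship is negative.
|r| = 0.20, which falls in the weak range.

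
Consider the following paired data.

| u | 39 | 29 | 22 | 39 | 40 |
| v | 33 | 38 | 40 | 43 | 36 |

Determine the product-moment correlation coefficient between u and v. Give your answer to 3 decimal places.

n = 5, Σu = 169, Σv = 190, Σu² = 5967, Σv² = 7278, Σuv = 6386
nΣuv − ΣuΣv = 31930 − 32110 = -180
nΣu² − (Σu)² = 29835 − 28561 = 1274; nΣv² − (Σv)² = 36390 − 36100 = 290
r = -180 / √(1274 × 290) = -180 / 607.8322 ≈ -0.296

-0.296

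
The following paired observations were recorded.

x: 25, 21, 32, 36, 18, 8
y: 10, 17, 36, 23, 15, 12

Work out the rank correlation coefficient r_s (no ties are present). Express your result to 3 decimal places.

Rank x: 4, 3, 5, 6, 2, 1
Rank y: 1, 4, 6, 5, 3, 2
d = rank(x) − rank(y): 3, -1, -1, 1, -1, -1; Σd² = 14
ρ = 1 − 6Σd² / [n(n²−1)] = 1 − 6×14 / (6×35) = 1 − 84/210 ≈ 0.600

0.600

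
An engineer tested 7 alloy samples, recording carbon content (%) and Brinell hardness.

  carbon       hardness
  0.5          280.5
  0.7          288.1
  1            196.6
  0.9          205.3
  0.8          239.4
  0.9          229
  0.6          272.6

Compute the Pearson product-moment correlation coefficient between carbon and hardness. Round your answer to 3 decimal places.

n = 7, Σx = 5.4, Σy = 1711.5, Σx² = 4.36, Σy² = 426545.63, Σxy = 1284.47
nΣxy − ΣxΣy = 8991.29 − 9242.1 = -250.81
nΣx² − (Σx)² = 30.52 − 29.16 = 1.36; nΣy² − (Σy)² = 2985819.41 − 2929232.25 = 56587.16
r = -250.81 / √(1.36 × 56587.16) = -250.81 / 277.4140 ≈ -0.904

-0.904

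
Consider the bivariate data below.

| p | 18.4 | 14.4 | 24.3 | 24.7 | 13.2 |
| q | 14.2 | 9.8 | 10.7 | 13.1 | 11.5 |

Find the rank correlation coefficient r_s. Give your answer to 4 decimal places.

0.3000

Rank p: 3, 2, 4, 5, 1
Rank q: 5, 1, 2, 4, 3
d = rank(p) − rank(q): -2, 1, 2, 1, -2; Σd² = 14
ρ = 1 − 6Σd² / [n(n²−1)] = 1 − 6×14 / (5×24) = 1 − 84/120 ≈ 0.3000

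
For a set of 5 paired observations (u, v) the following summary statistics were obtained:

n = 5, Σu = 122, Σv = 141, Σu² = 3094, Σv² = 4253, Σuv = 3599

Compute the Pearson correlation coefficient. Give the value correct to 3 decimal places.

r = (nΣuv − ΣuΣv) / √[(nΣu² − (Σu)²)(nΣv² − (Σv)²)]
Numerator: 5×3599 − 122×141 = 793
Denominator: √[(15470 − 14884)(21265 − 19881)] = √[586 × 1384] = 900.5687
r = 793 / 900.5687 ≈ 0.881

0.881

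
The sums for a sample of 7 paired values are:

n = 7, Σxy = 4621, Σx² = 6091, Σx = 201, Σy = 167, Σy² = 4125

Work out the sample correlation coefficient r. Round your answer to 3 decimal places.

r = (nΣxy − ΣxΣy) / √[(nΣx² − (Σx)²)(nΣy² − (Σy)²)]
Numerator: 7×4621 − 201×167 = -1220
Denominator: √[(42637 − 40401)(28875 − 27889)] = √[2236 × 986] = 1484.8219
r = -1220 / 1484.8219 ≈ -0.822

-0.822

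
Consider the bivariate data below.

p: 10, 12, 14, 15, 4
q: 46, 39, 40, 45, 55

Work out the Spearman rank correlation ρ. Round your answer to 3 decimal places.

Rank p: 2, 3, 4, 5, 1
Rank q: 4, 1, 2, 3, 5
d = rank(p) − rank(q): -2, 2, 2, 2, -4; Σd² = 32
ρ = 1 − 6Σd² / [n(n²−1)] = 1 − 6×32 / (5×24) = 1 − 192/120 ≈ -0.600

-0.600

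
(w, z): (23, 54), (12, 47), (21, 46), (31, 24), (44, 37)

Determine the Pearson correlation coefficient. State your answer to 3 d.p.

-0.550

n = 5, Σw = 131, Σz = 208, Σw² = 4011, Σz² = 9186, Σwz = 5144
nΣwz − ΣwΣz = 25720 − 27248 = -1528
nΣw² − (Σw)² = 20055 − 17161 = 2894; nΣz² − (Σz)² = 45930 − 43264 = 2666
r = -1528 / √(2894 × 2666) = -1528 / 2777.6616 ≈ -0.550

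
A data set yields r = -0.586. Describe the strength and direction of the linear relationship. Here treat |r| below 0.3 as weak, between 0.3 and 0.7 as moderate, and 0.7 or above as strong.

moderate negative

r = -0.586 < 0 so the relationship is negative.
|r| = 0.586, which falls in the moderate range.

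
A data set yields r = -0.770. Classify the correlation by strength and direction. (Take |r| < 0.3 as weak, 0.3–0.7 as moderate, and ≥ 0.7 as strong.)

strong negative

r = -0.770 < 0 so the relationship is negative.
|r| = 0.770, which falls in the strong range.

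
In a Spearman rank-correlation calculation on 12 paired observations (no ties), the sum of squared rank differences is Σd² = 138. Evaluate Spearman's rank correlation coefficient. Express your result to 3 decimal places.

ρ = 1 − 6Σd² / [n(n²−1)] = 1 − 6×138 / (12×143)
  = 1 − 828/1716 = 1 − 0.4825 ≈ 0.517

0.517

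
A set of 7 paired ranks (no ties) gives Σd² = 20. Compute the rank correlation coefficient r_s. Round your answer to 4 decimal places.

0.6429

ρ = 1 − 6Σd² / [n(n²−1)] = 1 − 6×20 / (7×48)
  = 1 − 120/336 = 1 − 0.35714 ≈ 0.6429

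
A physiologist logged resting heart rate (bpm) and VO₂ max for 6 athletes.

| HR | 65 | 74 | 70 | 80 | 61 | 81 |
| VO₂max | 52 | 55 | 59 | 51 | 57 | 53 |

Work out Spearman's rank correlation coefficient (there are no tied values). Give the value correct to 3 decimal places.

-0.429

Rank HR: 2, 4, 3, 5, 1, 6
Rank VO₂max: 2, 4, 6, 1, 5, 3
d = rank(HR) − rank(VO₂max): 0, 0, -3, 4, -4, 3; Σd² = 50
ρ = 1 − 6Σd² / [n(n²−1)] = 1 − 6×50 / (6×35) = 1 − 300/210 ≈ -0.429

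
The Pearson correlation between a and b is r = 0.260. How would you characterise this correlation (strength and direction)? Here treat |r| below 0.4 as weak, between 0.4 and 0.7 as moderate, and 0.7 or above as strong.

weak positive

r = 0.260 > 0 so the relationship is positive.
|r| = 0.260, which falls in the weak range.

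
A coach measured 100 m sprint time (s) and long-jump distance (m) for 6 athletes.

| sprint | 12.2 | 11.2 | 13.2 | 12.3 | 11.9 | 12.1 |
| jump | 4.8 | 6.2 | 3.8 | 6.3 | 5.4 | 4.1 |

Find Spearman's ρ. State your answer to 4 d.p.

Rank sprint: 4, 1, 6, 5, 2, 3
Rank jump: 3, 5, 1, 6, 4, 2
d = rank(sprint) − rank(jump): 1, -4, 5, -1, -2, 1; Σd² = 48
ρ = 1 − 6Σd² / [n(n²−1)] = 1 − 6×48 / (6×35) = 1 − 288/210 ≈ -0.3714

-0.3714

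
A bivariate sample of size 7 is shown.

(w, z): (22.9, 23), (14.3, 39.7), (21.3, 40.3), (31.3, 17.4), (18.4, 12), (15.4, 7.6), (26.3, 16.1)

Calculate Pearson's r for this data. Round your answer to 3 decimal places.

-0.178

n = 7, Σw = 149.9, Σz = 156.1, Σw² = 3429.69, Σz² = 4492.91, Σwz = 3258.69
nΣwz − ΣwΣz = 22810.83 − 23399.39 = -588.56
nΣw² − (Σw)² = 24007.83 − 22470.01 = 1537.82; nΣz² − (Σz)² = 31450.37 − 24367.21 = 7083.16
r = -588.56 / √(1537.82 × 7083.16) = -588.56 / 3300.3977 ≈ -0.178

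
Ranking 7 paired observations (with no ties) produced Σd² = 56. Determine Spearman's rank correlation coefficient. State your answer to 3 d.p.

0.000

ρ = 1 − 6Σd² / [n(n²−1)] = 1 − 6×56 / (7×48)
  = 1 − 336/336 = 1 − 1.0000 ≈ 0.000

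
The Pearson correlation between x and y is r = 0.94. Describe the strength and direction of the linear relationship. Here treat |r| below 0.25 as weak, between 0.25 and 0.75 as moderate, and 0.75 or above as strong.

r = 0.94 > 0 so the relationship is positive.
|r| = 0.94, which falls in the strong range.

strong positive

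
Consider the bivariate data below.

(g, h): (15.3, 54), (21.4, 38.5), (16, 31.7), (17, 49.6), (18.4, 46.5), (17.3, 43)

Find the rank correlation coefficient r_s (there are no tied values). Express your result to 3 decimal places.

-0.371

Rank g: 1, 6, 2, 3, 5, 4
Rank h: 6, 2, 1, 5, 4, 3
d = rank(g) − rank(h): -5, 4, 1, -2, 1, 1; Σd² = 48
ρ = 1 − 6Σd² / [n(n²−1)] = 1 − 6×48 / (6×35) = 1 − 288/210 ≈ -0.371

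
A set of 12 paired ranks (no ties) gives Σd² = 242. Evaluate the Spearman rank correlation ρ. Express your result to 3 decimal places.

ρ = 1 − 6Σd² / [n(n²−1)] = 1 − 6×242 / (12×143)
  = 1 − 1452/1716 = 1 − 0.8462 ≈ 0.154

0.154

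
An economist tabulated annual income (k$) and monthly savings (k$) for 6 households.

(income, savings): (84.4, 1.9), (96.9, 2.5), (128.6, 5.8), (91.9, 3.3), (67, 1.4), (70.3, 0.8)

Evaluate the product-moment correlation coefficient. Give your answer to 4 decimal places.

n = 6, Σx = 539.1, Σy = 15.7, Σx² = 50927.63, Σy² = 56.99, Σxy = 1601.8
nΣxy − ΣxΣy = 9610.8 − 8463.87 = 1146.93
nΣx² − (Σx)² = 305565.78 − 290628.81 = 14936.97; nΣy² − (Σy)² = 341.94 − 246.49 = 95.45
r = 1146.93 / √(14936.97 × 95.45) = 1146.93 / 1194.0409 ≈ 0.9605

0.9605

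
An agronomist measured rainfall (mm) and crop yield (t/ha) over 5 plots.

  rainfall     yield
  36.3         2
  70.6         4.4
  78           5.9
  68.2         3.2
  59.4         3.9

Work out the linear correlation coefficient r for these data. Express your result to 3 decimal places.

0.870

n = 5, Σx = 312.5, Σy = 19.4, Σx² = 20565.65, Σy² = 83.62, Σxy = 1293.34
nΣxy − ΣxΣy = 6466.7 − 6062.5 = 404.2
nΣx² − (Σx)² = 102828.25 − 97656.25 = 5172; nΣy² − (Σy)² = 418.1 − 376.36 = 41.74
r = 404.2 / √(5172 × 41.74) = 404.2 / 464.6281 ≈ 0.870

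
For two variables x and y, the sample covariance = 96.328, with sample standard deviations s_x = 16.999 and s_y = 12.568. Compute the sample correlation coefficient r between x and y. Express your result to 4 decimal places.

r = Cov(x,y) / (s_x · s_y) = 96.328 / (16.999 × 12.568)
  = 96.328 / 213.6434 ≈ 0.4509

0.4509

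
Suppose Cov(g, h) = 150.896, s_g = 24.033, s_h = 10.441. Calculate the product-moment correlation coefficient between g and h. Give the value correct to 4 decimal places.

r = Cov(g,h) / (s_g · s_h) = 150.896 / (24.033 × 10.441)
  = 150.896 / 250.9286 ≈ 0.6014

0.6014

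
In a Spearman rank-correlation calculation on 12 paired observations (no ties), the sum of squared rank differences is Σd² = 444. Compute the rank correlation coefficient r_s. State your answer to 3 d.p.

-0.552

ρ = 1 − 6Σd² / [n(n²−1)] = 1 − 6×444 / (12×143)
  = 1 − 2664/1716 = 1 − 1.5524 ≈ -0.552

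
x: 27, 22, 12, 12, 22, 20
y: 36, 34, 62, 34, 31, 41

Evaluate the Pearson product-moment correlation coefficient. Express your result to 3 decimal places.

-0.546

n = 6, Σx = 115, Σy = 238, Σx² = 2385, Σy² = 10094, Σxy = 4374
nΣxy − ΣxΣy = 26244 − 27370 = -1126
nΣx² − (Σx)² = 14310 − 13225 = 1085; nΣy² − (Σy)² = 60564 − 56644 = 3920
r = -1126 / √(1085 × 3920) = -1126 / 2062.3288 ≈ -0.546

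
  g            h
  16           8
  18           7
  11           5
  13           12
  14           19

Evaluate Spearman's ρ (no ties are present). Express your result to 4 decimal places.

Rank g: 4, 5, 1, 2, 3
Rank h: 3, 2, 1, 4, 5
d = rank(g) − rank(h): 1, 3, 0, -2, -2; Σd² = 18
ρ = 1 − 6Σd² / [n(n²−1)] = 1 − 6×18 / (5×24) = 1 − 108/120 ≈ 0.1000

0.1000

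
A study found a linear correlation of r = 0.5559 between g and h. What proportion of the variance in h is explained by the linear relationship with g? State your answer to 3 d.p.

r² = (0.5559)² = 0.309

0.309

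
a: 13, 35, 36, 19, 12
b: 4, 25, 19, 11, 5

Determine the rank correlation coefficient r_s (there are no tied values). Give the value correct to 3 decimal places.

0.800

Rank a: 2, 4, 5, 3, 1
Rank b: 1, 5, 4, 3, 2
d = rank(a) − rank(b): 1, -1, 1, 0, -1; Σd² = 4
ρ = 1 − 6Σd² / [n(n²−1)] = 1 − 6×4 / (5×24) = 1 − 24/120 ≈ 0.800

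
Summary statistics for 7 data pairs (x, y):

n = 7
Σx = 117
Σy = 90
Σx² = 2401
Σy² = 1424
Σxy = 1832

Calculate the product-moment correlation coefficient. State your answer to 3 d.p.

r = (nΣxy − ΣxΣy) / √[(nΣx² − (Σx)²)(nΣy² − (Σy)²)]
Numerator: 7×1832 − 117×90 = 2294
Denominator: √[(16807 − 13689)(9968 − 8100)] = √[3118 × 1868] = 2413.3843
r = 2294 / 2413.3843 ≈ 0.951

0.951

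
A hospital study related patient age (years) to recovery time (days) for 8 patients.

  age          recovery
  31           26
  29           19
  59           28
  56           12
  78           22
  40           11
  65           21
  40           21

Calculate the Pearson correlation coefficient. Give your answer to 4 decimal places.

n = 8, Σx = 398, Σy = 160, Σx² = 21928, Σy² = 3452, Σxy = 8042
nΣxy − ΣxΣy = 64336 − 63680 = 656
nΣx² − (Σx)² = 175424 − 158404 = 17020; nΣy² − (Σy)² = 27616 − 25600 = 2016
r = 656 / √(17020 × 2016) = 656 / 5857.6719 ≈ 0.1120

0.1120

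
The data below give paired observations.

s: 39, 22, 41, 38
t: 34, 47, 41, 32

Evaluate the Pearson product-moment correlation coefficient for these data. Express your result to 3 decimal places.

-0.739

n = 4, Σs = 140, Σt = 154, Σs² = 5130, Σt² = 6070, Σst = 5257
nΣst − ΣsΣt = 21028 − 21560 = -532
nΣs² − (Σs)² = 20520 − 19600 = 920; nΣt² − (Σt)² = 24280 − 23716 = 564
r = -532 / √(920 × 564) = -532 / 720.3333 ≈ -0.739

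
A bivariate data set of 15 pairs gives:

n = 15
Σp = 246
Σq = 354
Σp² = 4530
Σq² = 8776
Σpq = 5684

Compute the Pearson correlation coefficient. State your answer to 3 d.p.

-0.266

r = (nΣpq − ΣpΣq) / √[(nΣp² − (Σp)²)(nΣq² − (Σq)²)]
Numerator: 15×5684 − 246×354 = -1824
Denominator: √[(67950 − 60516)(131640 − 125316)] = √[7434 × 6324] = 6856.5747
r = -1824 / 6856.5747 ≈ -0.266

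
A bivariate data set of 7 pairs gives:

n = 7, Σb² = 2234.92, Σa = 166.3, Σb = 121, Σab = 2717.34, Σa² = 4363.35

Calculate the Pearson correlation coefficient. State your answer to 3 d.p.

-0.647

r = (nΣab − ΣaΣb) / √[(nΣa² − (Σa)²)(nΣb² − (Σb)²)]
Numerator: 7×2717.34 − 166.3×121 = -1100.92
Denominator: √[(30543.45 − 27655.69)(15644.44 − 14641)] = √[2887.76 × 1003.44] = 1702.2614
r = -1100.92 / 1702.2614 ≈ -0.647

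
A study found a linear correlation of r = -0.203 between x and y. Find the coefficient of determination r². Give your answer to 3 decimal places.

0.041

r² = (-0.203)² = 0.041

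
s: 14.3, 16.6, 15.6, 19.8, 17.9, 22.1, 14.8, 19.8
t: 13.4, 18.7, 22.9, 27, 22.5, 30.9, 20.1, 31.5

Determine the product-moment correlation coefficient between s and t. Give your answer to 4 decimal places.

n = 8, Σs = 140.9, Σt = 187, Σs² = 2535.35, Σt² = 4639.98, Σst = 3400.7
nΣst − ΣsΣt = 27205.6 − 26348.3 = 857.3
nΣs² − (Σs)² = 20282.8 − 19852.81 = 429.99; nΣt² − (Σt)² = 37119.84 − 34969 = 2150.84
r = 857.3 / √(429.99 × 2150.84) = 857.3 / 961.6859 ≈ 0.8915

0.8915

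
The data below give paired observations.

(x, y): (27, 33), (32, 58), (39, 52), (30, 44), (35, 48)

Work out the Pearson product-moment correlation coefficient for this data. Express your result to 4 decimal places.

0.6583

n = 5, Σx = 163, Σy = 235, Σx² = 5399, Σy² = 11397, Σxy = 7775
nΣxy − ΣxΣy = 38875 − 38305 = 570
nΣx² − (Σx)² = 26995 − 26569 = 426; nΣy² − (Σy)² = 56985 − 55225 = 1760
r = 570 / √(426 × 1760) = 570 / 865.8868 ≈ 0.6583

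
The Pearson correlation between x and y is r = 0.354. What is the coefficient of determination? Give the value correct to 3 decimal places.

r² = (0.354)² = 0.125

0.125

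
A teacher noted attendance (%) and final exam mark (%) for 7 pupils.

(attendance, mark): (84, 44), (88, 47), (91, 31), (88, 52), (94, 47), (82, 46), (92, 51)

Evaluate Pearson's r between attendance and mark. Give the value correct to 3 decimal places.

n = 7, Σx = 619, Σy = 318, Σx² = 54849, Σy² = 14736, Σxy = 28111
nΣxy − ΣxΣy = 196777 − 196842 = -65
nΣx² − (Σx)² = 383943 − 383161 = 782; nΣy² − (Σy)² = 103152 − 101124 = 2028
r = -65 / √(782 × 2028) = -65 / 1259.3236 ≈ -0.052

-0.052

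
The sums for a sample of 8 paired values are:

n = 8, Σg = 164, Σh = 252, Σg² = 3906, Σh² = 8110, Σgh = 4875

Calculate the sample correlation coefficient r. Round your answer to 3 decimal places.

-0.951

r = (nΣgh − ΣgΣh) / √[(nΣg² − (Σg)²)(nΣh² − (Σh)²)]
Numerator: 8×4875 − 164×252 = -2328
Denominator: √[(31248 − 26896)(64880 − 63504)] = √[4352 × 1376] = 2447.1109
r = -2328 / 2447.1109 ≈ -0.951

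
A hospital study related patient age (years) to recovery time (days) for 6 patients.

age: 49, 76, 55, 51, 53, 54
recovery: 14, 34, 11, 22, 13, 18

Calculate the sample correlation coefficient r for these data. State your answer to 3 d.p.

0.833

n = 6, Σx = 338, Σy = 112, Σx² = 19528, Σy² = 2450, Σxy = 6658
nΣxy − ΣxΣy = 39948 − 37856 = 2092
nΣx² − (Σx)² = 117168 − 114244 = 2924; nΣy² − (Σy)² = 14700 − 12544 = 2156
r = 2092 / √(2924 × 2156) = 2092 / 2510.8054 ≈ 0.833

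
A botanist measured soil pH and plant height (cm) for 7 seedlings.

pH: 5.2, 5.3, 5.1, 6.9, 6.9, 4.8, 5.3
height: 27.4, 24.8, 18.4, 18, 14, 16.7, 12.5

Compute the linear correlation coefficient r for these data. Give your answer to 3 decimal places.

-0.306

n = 7, Σx = 39.5, Σy = 131.8, Σx² = 227.49, Σy² = 2659.5, Σxy = 734.97
nΣxy − ΣxΣy = 5144.79 − 5206.1 = -61.31
nΣx² − (Σx)² = 1592.43 − 1560.25 = 32.18; nΣy² − (Σy)² = 18616.5 − 17371.24 = 1245.26
r = -61.31 / √(32.18 × 1245.26) = -61.31 / 200.1811 ≈ -0.306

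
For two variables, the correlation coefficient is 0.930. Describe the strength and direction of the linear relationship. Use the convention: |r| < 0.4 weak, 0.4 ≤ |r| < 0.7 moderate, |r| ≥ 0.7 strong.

r = 0.930 > 0 so the relationship is positive.
|r| = 0.930, which falls in the strong range.

strong positive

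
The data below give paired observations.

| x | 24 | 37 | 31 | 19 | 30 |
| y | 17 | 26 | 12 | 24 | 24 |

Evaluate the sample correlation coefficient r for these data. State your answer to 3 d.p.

0.082

n = 5, Σx = 141, Σy = 103, Σx² = 4167, Σy² = 2261, Σxy = 2918
nΣxy − ΣxΣy = 14590 − 14523 = 67
nΣx² − (Σx)² = 20835 − 19881 = 954; nΣy² − (Σy)² = 11305 − 10609 = 696
r = 67 / √(954 × 696) = 67 / 814.8521 ≈ 0.082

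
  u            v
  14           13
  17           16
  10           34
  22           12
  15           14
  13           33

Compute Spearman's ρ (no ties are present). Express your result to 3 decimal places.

Rank u: 3, 5, 1, 6, 4, 2
Rank v: 2, 4, 6, 1, 3, 5
d = rank(u) − rank(v): 1, 1, -5, 5, 1, -3; Σd² = 62
ρ = 1 − 6Σd² / [n(n²−1)] = 1 − 6×62 / (6×35) = 1 − 372/210 ≈ -0.771

-0.771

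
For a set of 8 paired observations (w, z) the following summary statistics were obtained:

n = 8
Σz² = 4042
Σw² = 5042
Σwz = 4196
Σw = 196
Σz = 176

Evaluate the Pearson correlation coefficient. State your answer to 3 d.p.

-0.574

r = (nΣwz − ΣwΣz) / √[(nΣw² − (Σw)²)(nΣz² − (Σz)²)]
Numerator: 8×4196 − 196×176 = -928
Denominator: √[(40336 − 38416)(32336 − 30976)] = √[1920 × 1360] = 1615.9208
r = -928 / 1615.9208 ≈ -0.574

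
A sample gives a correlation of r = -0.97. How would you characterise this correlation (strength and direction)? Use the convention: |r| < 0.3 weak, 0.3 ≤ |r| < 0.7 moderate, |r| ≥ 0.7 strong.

strong negative

r = -0.97 < 0 so the relationship is negative.
|r| = 0.97, which falls in the strong range.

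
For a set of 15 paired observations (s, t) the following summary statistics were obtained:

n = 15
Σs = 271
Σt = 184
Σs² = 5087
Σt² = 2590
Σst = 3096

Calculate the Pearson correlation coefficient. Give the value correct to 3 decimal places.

-0.905

r = (nΣst − ΣsΣt) / √[(nΣs² − (Σs)²)(nΣt² − (Σt)²)]
Numerator: 15×3096 − 271×184 = -3424
Denominator: √[(76305 − 73441)(38850 − 33856)] = √[2864 × 4994] = 3781.9064
r = -3424 / 3781.9064 ≈ -0.905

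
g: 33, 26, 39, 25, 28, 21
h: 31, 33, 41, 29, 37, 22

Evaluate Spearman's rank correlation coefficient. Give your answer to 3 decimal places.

Rank g: 5, 3, 6, 2, 4, 1
Rank h: 3, 4, 6, 2, 5, 1
d = rank(g) − rank(h): 2, -1, 0, 0, -1, 0; Σd² = 6
ρ = 1 − 6Σd² / [n(n²−1)] = 1 − 6×6 / (6×35) = 1 − 36/210 ≈ 0.829

0.829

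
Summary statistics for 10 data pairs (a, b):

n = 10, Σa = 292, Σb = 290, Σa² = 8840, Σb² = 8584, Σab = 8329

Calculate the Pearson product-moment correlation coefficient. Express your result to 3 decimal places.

-0.595

r = (nΣab − ΣaΣb) / √[(nΣa² − (Σa)²)(nΣb² − (Σb)²)]
Numerator: 10×8329 − 292×290 = -1390
Denominator: √[(88400 − 85264)(85840 − 84100)] = √[3136 × 1740] = 2335.9452
r = -1390 / 2335.9452 ≈ -0.595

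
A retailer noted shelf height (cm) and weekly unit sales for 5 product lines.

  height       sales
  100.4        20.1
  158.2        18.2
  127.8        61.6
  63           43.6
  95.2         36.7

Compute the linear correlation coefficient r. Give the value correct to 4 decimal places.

n = 5, Σx = 544.6, Σy = 180.2, Σx² = 64472.28, Σy² = 7777.66, Σxy = 19010.4
nΣxy − ΣxΣy = 95052 − 98136.92 = -3084.92
nΣx² − (Σx)² = 322361.4 − 296589.16 = 25772.24; nΣy² − (Σy)² = 38888.3 − 32472.04 = 6416.26
r = -3084.92 / √(25772.24 × 6416.26) = -3084.92 / 12859.2921 ≈ -0.2399

-0.2399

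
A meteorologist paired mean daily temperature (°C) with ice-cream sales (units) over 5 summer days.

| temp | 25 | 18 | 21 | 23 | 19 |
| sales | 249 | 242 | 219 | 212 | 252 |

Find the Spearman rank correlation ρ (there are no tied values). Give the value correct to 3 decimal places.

-0.200

Rank temp: 5, 1, 3, 4, 2
Rank sales: 4, 3, 2, 1, 5
d = rank(temp) − rank(sales): 1, -2, 1, 3, -3; Σd² = 24
ρ = 1 − 6Σd² / [n(n²−1)] = 1 − 6×24 / (5×24) = 1 − 144/120 ≈ -0.200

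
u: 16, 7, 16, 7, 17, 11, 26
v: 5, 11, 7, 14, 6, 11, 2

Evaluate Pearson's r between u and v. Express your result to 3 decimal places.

-0.947

n = 7, Σu = 100, Σv = 56, Σu² = 1696, Σv² = 552, Σuv = 642
nΣuv − ΣuΣv = 4494 − 5600 = -1106
nΣu² − (Σu)² = 11872 − 10000 = 1872; nΣv² − (Σv)² = 3864 − 3136 = 728
r = -1106 / √(1872 × 728) = -1106 / 1167.3971 ≈ -0.947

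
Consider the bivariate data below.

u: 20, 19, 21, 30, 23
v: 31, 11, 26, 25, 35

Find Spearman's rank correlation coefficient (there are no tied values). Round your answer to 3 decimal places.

Rank u: 2, 1, 3, 5, 4
Rank v: 4, 1, 3, 2, 5
d = rank(u) − rank(v): -2, 0, 0, 3, -1; Σd² = 14
ρ = 1 − 6Σd² / [n(n²−1)] = 1 − 6×14 / (5×24) = 1 − 84/120 ≈ 0.300

0.300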